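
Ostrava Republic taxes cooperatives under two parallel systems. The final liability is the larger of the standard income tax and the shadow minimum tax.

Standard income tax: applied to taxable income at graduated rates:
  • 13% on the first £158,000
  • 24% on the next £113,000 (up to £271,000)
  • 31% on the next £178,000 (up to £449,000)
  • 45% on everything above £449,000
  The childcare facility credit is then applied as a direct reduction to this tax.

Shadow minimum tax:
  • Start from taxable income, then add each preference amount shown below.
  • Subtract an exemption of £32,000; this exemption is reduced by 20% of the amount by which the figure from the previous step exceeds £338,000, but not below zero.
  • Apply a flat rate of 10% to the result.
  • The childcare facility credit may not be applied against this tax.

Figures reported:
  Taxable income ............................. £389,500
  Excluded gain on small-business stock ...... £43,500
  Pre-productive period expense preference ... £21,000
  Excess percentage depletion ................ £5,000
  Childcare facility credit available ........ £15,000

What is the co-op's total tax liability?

Shadow minimum tax:
  Adjusted income: £389,500 + £43,500 + £21,000 + £5,000 = £459,000
  Exemption: £32,000 − 20% × (£459,000 − £338,000) = £32,000 − £24,200 = £7,800
  Base: £459,000 − £7,800 = £451,200
  £451,200 × 10% = £45,120

Standard income tax:
  £158,000 × 13% = £20,540
  £113,000 × 24% = £27,120
  £118,500 × 31% = £36,735
  → £84,395
  Less childcare facility credit £15,000 → £69,395

£69,395 > £45,120, so the standard income tax governs.

£69,395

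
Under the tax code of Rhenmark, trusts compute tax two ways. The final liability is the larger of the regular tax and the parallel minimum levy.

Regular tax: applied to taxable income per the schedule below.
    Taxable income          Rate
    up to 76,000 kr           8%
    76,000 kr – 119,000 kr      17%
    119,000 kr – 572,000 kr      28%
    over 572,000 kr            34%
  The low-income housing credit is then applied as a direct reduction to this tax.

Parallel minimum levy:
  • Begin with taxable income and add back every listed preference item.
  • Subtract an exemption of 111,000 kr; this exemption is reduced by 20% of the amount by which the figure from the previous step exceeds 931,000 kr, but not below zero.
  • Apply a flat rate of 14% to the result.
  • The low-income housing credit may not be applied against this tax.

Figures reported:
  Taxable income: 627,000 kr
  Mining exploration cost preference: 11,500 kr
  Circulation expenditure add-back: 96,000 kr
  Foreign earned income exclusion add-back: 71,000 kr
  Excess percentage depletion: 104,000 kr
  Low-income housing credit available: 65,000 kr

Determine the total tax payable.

Parallel minimum levy:
  Adjusted income: 627,000 kr + 11,500 kr + 96,000 kr + 71,000 kr + 104,000 kr = 909,500 kr
  Exemption: 909,500 kr ≤ 931,000 kr, so full 111,000 kr applies
  Base: 909,500 kr − 111,000 kr = 798,500 kr
  798,500 kr × 14% = 111,790 kr

Regular tax:
  76,000 kr × 8% = 6,080 kr
  43,000 kr × 17% = 7,310 kr
  453,000 kr × 28% = 126,840 kr
  55,000 kr × 34% = 18,700 kr
  → 158,930 kr
  Less low-income housing credit 65,000 kr → 93,930 kr

111,790 kr > 93,930 kr, so the parallel minimum levy is the binding amount.

111,790 kr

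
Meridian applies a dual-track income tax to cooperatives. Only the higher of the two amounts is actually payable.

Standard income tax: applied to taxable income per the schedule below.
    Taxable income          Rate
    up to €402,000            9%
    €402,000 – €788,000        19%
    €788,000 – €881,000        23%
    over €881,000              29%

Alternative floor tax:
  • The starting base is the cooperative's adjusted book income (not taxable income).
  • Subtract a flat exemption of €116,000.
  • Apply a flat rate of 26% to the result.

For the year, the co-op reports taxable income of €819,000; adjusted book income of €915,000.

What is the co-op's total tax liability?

Standard income tax:
  €402,000 × 9% = €36,180
  €386,000 × 19% = €73,340
  €31,000 × 23% = €7,130
  → €116,650

Alternative floor tax:
  Base (adjusted book income): €915,000
  Less exemption €116,000 → base €799,000
  €799,000 × 26% = €207,740

€207,740 > €116,650, so the alternative floor tax is the binding amount.

€207,740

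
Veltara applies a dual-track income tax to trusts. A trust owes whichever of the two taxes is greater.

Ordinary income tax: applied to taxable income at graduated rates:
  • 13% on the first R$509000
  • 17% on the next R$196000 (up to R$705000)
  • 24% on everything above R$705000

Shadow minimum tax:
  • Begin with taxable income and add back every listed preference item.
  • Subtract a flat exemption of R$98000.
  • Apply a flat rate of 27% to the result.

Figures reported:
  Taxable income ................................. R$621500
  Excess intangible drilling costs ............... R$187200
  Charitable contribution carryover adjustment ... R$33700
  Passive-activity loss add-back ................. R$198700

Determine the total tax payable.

R$254637

Shadow minimum tax:
  Adjusted income: R$621500 + R$187200 + R$33700 + R$198700 = R$1041100
  Less exemption R$98000 → base R$943100
  R$943100 × 27% = R$254637

Ordinary income tax:
  R$509000 × 13% = R$66170
  R$112500 × 17% = R$19125
  → R$85295

R$254637 > R$85295, so the shadow minimum tax is the binding amount.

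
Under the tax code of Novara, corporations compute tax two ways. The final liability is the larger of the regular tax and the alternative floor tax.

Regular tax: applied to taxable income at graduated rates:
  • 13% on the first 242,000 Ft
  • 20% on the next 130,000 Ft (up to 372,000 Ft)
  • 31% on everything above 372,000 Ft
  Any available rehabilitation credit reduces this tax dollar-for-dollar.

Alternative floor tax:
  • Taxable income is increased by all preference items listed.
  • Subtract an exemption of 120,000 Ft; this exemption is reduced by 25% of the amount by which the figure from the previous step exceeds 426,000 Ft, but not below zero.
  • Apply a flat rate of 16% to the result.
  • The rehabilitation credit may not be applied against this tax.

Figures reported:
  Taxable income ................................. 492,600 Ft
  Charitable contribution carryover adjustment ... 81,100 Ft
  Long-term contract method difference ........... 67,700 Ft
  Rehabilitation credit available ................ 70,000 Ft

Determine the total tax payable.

Alternative floor tax:
  Adjusted income: 492,600 Ft + 81,100 Ft + 67,700 Ft = 641,400 Ft
  Exemption: 120,000 Ft − 25% × (641,400 Ft − 426,000 Ft) = 120,000 Ft − 53,850 Ft = 66,150 Ft
  Base: 641,400 Ft − 66,150 Ft = 575,250 Ft
  575,250 Ft × 16% = 92,040 Ft

Regular tax:
  242,000 Ft × 13% = 31,460 Ft
  130,000 Ft × 20% = 26,000 Ft
  120,600 Ft × 31% = 37,386 Ft
  → 94,846 Ft
  Less rehabilitation credit 70,000 Ft → 24,846 Ft

92,040 Ft > 24,846 Ft, so the alternative floor tax is the binding amount.

92,040 Ft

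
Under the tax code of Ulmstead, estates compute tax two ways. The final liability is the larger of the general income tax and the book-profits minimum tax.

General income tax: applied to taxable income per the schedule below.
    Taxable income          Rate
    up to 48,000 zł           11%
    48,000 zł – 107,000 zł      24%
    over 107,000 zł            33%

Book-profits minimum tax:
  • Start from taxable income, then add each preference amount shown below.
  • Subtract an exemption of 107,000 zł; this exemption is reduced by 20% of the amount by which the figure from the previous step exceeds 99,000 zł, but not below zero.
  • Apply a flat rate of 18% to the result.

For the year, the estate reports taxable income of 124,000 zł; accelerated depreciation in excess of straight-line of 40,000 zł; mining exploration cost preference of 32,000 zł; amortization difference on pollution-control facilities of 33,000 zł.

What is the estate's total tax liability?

General income tax:
  48,000 zł × 11% = 5,280 zł
  59,000 zł × 24% = 14,160 zł
  17,000 zł × 33% = 5,610 zł
  → 25,050 zł

Book-profits minimum tax:
  Adjusted income: 124,000 zł + 40,000 zł + 32,000 zł + 33,000 zł = 229,000 zł
  Exemption: 107,000 zł − 20% × (229,000 zł − 99,000 zł) = 107,000 zł − 26,000 zł = 81,000 zł
  Base: 229,000 zł − 81,000 zł = 148,000 zł
  148,000 zł × 18% = 26,640 zł

26,640 zł > 25,050 zł, so the book-profits minimum tax is the binding amount.

26,640 zł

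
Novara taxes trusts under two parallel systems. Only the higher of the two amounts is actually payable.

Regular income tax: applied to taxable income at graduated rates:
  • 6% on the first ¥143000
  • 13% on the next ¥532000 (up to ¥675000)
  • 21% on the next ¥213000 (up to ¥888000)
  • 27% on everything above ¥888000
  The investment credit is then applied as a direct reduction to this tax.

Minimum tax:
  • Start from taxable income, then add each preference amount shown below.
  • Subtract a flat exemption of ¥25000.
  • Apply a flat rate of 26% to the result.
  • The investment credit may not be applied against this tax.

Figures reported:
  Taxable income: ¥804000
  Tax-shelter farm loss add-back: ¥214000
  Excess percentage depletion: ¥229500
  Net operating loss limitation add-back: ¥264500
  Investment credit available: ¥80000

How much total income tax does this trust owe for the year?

Minimum tax:
  Adjusted income: ¥804000 + ¥214000 + ¥229500 + ¥264500 = ¥1512000
  Less exemption ¥25000 → base ¥1487000
  ¥1487000 × 26% = ¥386620

Regular income tax:
  ¥143000 × 6% = ¥8580
  ¥532000 × 13% = ¥69160
  ¥129000 × 21% = ¥27090
  → ¥104830
  Less investment credit ¥80000 → ¥24830

¥386620 > ¥24830, so the minimum tax is the binding amount.

¥386620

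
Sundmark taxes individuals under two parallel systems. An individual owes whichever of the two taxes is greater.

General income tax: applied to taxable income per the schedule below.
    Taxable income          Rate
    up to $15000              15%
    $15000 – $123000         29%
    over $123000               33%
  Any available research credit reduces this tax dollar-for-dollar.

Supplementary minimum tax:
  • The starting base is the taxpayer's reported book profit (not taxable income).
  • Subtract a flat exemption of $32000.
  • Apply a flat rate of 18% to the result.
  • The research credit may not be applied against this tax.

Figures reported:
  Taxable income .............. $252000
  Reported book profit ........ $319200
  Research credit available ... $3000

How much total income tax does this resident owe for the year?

$73140

Supplementary minimum tax:
  Base (reported book profit): $319200
  Less exemption $32000 → base $287200
  $287200 × 18% = $51696

General income tax:
  $15000 × 15% = $2250
  $108000 × 29% = $31320
  $129000 × 33% = $42570
  → $76140
  Less research credit $3000 → $73140

$73140 > $51696, so the general income tax governs.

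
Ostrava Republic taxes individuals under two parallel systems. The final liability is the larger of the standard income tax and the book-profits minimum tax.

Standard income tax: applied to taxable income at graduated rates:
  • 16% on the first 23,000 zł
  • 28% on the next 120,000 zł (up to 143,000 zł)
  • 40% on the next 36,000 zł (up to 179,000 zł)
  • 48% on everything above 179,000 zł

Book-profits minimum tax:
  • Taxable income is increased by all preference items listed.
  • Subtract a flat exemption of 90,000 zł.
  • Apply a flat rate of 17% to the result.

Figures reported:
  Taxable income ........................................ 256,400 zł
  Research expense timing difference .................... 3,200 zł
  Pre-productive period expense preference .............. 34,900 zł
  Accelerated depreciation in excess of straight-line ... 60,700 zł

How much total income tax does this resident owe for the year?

Standard income tax:
  23,000 zł × 16% = 3,680 zł
  120,000 zł × 28% = 33,600 zł
  36,000 zł × 40% = 14,400 zł
  77,400 zł × 48% = 37,152 zł
  → 88,832 zł

Book-profits minimum tax:
  Adjusted income: 256,400 zł + 3,200 zł + 34,900 zł + 60,700 zł = 355,200 zł
  Less exemption 90,000 zł → base 265,200 zł
  265,200 zł × 17% = 45,084 zł

88,832 zł > 45,084 zł, so the standard income tax governs.

88,832 zł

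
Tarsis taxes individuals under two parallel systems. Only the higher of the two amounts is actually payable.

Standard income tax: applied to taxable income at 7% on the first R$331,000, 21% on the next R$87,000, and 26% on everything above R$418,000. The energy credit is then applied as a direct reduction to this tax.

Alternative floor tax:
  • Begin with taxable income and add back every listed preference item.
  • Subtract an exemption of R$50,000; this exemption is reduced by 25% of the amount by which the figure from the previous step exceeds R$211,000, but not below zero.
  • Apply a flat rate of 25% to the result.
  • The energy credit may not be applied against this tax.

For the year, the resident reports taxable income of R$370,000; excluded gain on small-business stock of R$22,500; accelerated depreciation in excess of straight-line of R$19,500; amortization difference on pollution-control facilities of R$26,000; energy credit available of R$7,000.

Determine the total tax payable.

R$109,500

Alternative floor tax:
  Adjusted income: R$370,000 + R$22,500 + R$19,500 + R$26,000 = R$438,000
  Exemption: 25% × (R$438,000 − R$211,000) = R$56,750 ≥ R$50,000, so the exemption is fully phased out
  Base: R$438,000 − R$0 = R$438,000
  R$438,000 × 25% = R$109,500

Standard income tax:
  R$331,000 × 7% = R$23,170
  R$39,000 × 21% = R$8,190
  → R$31,360
  Less energy credit R$7,000 → R$24,360

R$109,500 > R$24,360, so the alternative floor tax is the binding amount.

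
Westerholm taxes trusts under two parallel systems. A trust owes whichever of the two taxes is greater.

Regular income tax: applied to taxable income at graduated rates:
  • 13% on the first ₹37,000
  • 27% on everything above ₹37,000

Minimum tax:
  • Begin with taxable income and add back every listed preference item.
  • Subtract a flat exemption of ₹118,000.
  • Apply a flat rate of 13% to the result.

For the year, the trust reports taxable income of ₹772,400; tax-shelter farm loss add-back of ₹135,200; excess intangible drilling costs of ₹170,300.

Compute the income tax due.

Minimum tax:
  Adjusted income: ₹772,400 + ₹135,200 + ₹170,300 = ₹1,077,900
  Less exemption ₹118,000 → base ₹959,900
  ₹959,900 × 13% = ₹124,787

Regular income tax:
  ₹37,000 × 13% = ₹4,810
  ₹735,400 × 27% = ₹198,558
  → ₹203,368

₹203,368 > ₹124,787, so the regular income tax governs.

₹203,368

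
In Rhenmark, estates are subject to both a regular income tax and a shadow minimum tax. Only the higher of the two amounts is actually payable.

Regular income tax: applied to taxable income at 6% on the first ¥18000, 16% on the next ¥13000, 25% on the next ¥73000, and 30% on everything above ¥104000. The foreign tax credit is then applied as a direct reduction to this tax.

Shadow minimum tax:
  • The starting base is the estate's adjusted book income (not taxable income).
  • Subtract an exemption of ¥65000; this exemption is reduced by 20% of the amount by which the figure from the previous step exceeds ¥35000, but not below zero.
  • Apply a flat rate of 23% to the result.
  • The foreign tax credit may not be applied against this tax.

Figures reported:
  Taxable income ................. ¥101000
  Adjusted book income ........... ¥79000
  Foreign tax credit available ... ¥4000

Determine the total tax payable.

Shadow minimum tax:
  Base (adjusted book income): ¥79000
  Exemption: ¥65000 − 20% × (¥79000 − ¥35000) = ¥65000 − ¥8800 = ¥56200
  Base: ¥79000 − ¥56200 = ¥22800
  ¥22800 × 23% = ¥5244

Regular income tax:
  ¥18000 × 6% = ¥1080
  ¥13000 × 16% = ¥2080
  ¥70000 × 25% = ¥17500
  → ¥20660
  Less foreign tax credit ¥4000 → ¥16660

¥16660 > ¥5244, so the regular income tax governs.

¥16660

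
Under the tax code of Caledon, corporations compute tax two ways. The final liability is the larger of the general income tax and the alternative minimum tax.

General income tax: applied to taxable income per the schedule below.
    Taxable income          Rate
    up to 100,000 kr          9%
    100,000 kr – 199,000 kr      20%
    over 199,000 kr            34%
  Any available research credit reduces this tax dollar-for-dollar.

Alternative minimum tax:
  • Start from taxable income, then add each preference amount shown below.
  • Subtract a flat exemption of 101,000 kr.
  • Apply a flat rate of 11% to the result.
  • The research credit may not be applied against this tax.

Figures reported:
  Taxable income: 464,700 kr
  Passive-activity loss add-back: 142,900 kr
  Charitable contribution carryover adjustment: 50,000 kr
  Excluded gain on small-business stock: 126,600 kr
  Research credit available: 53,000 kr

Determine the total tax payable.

75,152 kr

General income tax:
  100,000 kr × 9% = 9,000 kr
  99,000 kr × 20% = 19,800 kr
  265,700 kr × 34% = 90,338 kr
  → 119,138 kr
  Less research credit 53,000 kr → 66,138 kr

Alternative minimum tax:
  Adjusted income: 464,700 kr + 142,900 kr + 50,000 kr + 126,600 kr = 784,200 kr
  Less exemption 101,000 kr → base 683,200 kr
  683,200 kr × 11% = 75,152 kr

75,152 kr > 66,138 kr, so the alternative minimum tax is the binding amount.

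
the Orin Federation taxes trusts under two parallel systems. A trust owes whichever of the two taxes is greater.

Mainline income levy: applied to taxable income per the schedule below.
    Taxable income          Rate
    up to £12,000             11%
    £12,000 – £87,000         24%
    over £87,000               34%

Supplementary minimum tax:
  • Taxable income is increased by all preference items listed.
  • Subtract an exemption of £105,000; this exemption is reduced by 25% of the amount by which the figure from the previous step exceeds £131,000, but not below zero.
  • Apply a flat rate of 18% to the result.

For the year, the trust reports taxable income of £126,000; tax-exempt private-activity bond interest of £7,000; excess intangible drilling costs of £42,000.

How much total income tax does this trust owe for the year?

£32,580

Mainline income levy:
  £12,000 × 11% = £1,320
  £75,000 × 24% = £18,000
  £39,000 × 34% = £13,260
  → £32,580

Supplementary minimum tax:
  Adjusted income: £126,000 + £7,000 + £42,000 = £175,000
  Exemption: £105,000 − 25% × (£175,000 − £131,000) = £105,000 − £11,000 = £94,000
  Base: £175,000 − £94,000 = £81,000
  £81,000 × 18% = £14,580

£32,580 > £14,580, so the mainline income levy governs.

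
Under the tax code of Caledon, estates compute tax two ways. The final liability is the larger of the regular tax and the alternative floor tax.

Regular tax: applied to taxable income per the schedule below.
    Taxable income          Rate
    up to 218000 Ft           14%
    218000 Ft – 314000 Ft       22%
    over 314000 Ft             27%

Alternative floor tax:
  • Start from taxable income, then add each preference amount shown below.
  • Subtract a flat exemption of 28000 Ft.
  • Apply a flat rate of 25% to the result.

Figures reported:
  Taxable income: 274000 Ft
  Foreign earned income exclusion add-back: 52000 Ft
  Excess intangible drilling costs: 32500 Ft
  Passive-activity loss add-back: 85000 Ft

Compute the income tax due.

103875 Ft

Regular tax:
  218000 Ft × 14% = 30520 Ft
  56000 Ft × 22% = 12320 Ft
  → 42840 Ft

Alternative floor tax:
  Adjusted income: 274000 Ft + 52000 Ft + 32500 Ft + 85000 Ft = 443500 Ft
  Less exemption 28000 Ft → base 415500 Ft
  415500 Ft × 25% = 103875 Ft

103875 Ft > 42840 Ft, so the alternative floor tax is the binding amount.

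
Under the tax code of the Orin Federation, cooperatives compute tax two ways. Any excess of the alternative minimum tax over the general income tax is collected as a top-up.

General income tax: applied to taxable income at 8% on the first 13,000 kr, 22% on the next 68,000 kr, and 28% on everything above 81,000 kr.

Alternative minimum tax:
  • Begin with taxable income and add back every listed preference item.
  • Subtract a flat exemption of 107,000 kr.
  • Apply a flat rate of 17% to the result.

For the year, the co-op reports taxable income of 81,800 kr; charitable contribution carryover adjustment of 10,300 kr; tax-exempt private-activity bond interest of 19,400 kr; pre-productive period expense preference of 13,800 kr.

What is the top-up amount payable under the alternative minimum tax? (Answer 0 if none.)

Alternative minimum tax:
  Adjusted income: 81,800 kr + 10,300 kr + 19,400 kr + 13,800 kr = 125,300 kr
  Less exemption 107,000 kr → base 18,300 kr
  18,300 kr × 17% = 3,111 kr

General income tax:
  13,000 kr × 8% = 1,040 kr
  68,000 kr × 22% = 14,960 kr
  800 kr × 28% = 224 kr
  → 16,224 kr

3,111 kr ≤ 16,224 kr, so no add-on is due.

0 kr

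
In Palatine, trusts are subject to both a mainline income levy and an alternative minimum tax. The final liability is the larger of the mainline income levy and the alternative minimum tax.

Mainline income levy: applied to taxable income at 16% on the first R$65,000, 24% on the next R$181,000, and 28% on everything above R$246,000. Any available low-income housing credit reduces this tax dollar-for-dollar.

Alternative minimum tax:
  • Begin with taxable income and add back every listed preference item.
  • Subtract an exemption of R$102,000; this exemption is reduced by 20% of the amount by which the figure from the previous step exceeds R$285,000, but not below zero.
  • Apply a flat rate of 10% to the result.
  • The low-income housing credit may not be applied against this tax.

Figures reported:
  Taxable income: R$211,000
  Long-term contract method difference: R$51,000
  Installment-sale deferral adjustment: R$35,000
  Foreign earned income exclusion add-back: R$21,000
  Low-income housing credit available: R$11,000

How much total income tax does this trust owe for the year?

R$34,440

Mainline income levy:
  R$65,000 × 16% = R$10,400
  R$146,000 × 24% = R$35,040
  → R$45,440
  Less low-income housing credit R$11,000 → R$34,440

Alternative minimum tax:
  Adjusted income: R$211,000 + R$51,000 + R$35,000 + R$21,000 = R$318,000
  Exemption: R$102,000 − 20% × (R$318,000 − R$285,000) = R$102,000 − R$6,600 = R$95,400
  Base: R$318,000 − R$95,400 = R$222,600
  R$222,600 × 10% = R$22,260

R$34,440 > R$22,260, so the mainline income levy governs.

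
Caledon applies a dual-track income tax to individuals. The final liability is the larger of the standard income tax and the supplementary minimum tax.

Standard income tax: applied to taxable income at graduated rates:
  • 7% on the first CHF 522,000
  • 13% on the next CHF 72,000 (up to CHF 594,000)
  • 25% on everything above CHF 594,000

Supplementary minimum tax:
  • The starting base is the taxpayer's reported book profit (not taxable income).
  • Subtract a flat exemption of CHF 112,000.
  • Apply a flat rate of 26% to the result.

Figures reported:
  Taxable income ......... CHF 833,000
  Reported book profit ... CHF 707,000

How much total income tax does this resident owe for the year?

Standard income tax:
  CHF 522,000 × 7% = CHF 36,540
  CHF 72,000 × 13% = CHF 9,360
  CHF 239,000 × 25% = CHF 59,750
  → CHF 105,650

Supplementary minimum tax:
  Base (reported book profit): CHF 707,000
  Less exemption CHF 112,000 → base CHF 595,000
  CHF 595,000 × 26% = CHF 154,700

CHF 154,700 > CHF 105,650, so the supplementary minimum tax is the binding amount.

CHF 154,700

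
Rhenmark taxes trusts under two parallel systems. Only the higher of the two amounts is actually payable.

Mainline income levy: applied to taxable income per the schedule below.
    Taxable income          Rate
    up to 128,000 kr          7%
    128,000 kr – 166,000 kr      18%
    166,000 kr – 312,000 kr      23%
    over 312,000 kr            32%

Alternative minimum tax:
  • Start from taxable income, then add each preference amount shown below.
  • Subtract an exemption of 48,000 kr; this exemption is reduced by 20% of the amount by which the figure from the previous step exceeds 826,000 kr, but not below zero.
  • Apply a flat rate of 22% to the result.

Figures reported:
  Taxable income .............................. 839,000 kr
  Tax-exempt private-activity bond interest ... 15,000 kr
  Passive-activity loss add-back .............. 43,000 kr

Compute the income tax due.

Alternative minimum tax:
  Adjusted income: 839,000 kr + 15,000 kr + 43,000 kr = 897,000 kr
  Exemption: 48,000 kr − 20% × (897,000 kr − 826,000 kr) = 48,000 kr − 14,200 kr = 33,800 kr
  Base: 897,000 kr − 33,800 kr = 863,200 kr
  863,200 kr × 22% = 189,904 kr

Mainline income levy:
  128,000 kr × 7% = 8,960 kr
  38,000 kr × 18% = 6,840 kr
  146,000 kr × 23% = 33,580 kr
  527,000 kr × 32% = 168,640 kr
  → 218,020 kr

218,020 kr > 189,904 kr, so the mainline income levy governs.

218,020 kr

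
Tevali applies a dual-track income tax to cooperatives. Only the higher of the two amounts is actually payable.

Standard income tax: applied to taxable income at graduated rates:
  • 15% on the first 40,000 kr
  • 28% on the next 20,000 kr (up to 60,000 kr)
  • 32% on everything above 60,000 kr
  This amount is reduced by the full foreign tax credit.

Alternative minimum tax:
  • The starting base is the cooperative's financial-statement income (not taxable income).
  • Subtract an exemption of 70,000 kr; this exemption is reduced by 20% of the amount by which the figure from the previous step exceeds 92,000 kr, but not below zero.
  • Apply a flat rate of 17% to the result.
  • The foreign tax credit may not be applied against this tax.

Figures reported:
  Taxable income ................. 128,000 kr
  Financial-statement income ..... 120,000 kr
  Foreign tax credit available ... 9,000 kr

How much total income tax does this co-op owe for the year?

24,360 kr

Alternative minimum tax:
  Base (financial-statement income): 120,000 kr
  Exemption: 70,000 kr − 20% × (120,000 kr − 92,000 kr) = 70,000 kr − 5,600 kr = 64,400 kr
  Base: 120,000 kr − 64,400 kr = 55,600 kr
  55,600 kr × 17% = 9,452 kr

Standard income tax:
  40,000 kr × 15% = 6,000 kr
  20,000 kr × 28% = 5,600 kr
  68,000 kr × 32% = 21,760 kr
  → 33,360 kr
  Less foreign tax credit 9,000 kr → 24,360 kr

24,360 kr > 9,452 kr, so the standard income tax governs.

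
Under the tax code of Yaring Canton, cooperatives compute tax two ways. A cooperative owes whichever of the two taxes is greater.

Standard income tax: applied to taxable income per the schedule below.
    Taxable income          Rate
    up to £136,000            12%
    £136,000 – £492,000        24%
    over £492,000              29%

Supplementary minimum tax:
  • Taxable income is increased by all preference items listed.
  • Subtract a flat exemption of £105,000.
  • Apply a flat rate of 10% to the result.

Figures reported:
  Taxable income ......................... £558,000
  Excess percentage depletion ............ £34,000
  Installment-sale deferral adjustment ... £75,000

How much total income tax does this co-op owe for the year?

Supplementary minimum tax:
  Adjusted income: £558,000 + £34,000 + £75,000 = £667,000
  Less exemption £105,000 → base £562,000
  £562,000 × 10% = £56,200

Standard income tax:
  £136,000 × 12% = £16,320
  £356,000 × 24% = £85,440
  £66,000 × 29% = £19,140
  → £120,900

£120,900 > £56,200, so the standard income tax governs.

£120,900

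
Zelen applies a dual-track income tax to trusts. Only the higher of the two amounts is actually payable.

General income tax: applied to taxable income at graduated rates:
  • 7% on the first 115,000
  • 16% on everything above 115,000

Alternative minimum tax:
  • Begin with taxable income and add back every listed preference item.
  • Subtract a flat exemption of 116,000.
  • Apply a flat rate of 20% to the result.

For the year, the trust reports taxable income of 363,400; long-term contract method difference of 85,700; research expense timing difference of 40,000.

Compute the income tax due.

Alternative minimum tax:
  Adjusted income: 363,400 + 85,700 + 40,000 = 489,100
  Less exemption 116,000 → base 373,100
  373,100 × 20% = 74,620

General income tax:
  115,000 × 7% = 8,050
  248,400 × 16% = 39,744
  → 47,794

74,620 > 47,794, so the alternative minimum tax is the binding amount.

74,620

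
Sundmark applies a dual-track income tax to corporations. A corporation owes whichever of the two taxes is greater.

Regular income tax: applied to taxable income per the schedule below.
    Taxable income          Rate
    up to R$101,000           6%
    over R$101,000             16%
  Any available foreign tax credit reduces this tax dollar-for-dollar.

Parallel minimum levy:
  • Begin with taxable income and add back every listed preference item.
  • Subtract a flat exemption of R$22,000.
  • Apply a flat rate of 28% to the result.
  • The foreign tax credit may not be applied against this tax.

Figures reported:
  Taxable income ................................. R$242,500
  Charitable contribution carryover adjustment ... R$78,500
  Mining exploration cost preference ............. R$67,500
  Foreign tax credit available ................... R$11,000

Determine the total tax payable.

Regular income tax:
  R$101,000 × 6% = R$6,060
  R$141,500 × 16% = R$22,640
  → R$28,700
  Less foreign tax credit R$11,000 → R$17,700

Parallel minimum levy:
  Adjusted income: R$242,500 + R$78,500 + R$67,500 = R$388,500
  Less exemption R$22,000 → base R$366,500
  R$366,500 × 28% = R$102,620

R$102,620 > R$17,700, so the parallel minimum levy is the binding amount.

R$102,620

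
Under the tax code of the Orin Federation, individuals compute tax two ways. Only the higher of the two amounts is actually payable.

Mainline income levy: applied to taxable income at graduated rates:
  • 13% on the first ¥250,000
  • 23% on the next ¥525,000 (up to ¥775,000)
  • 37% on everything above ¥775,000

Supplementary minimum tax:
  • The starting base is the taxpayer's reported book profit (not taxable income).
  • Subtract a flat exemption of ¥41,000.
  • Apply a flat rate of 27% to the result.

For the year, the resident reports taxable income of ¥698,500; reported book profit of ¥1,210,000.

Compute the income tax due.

¥315,630

Supplementary minimum tax:
  Base (reported book profit): ¥1,210,000
  Less exemption ¥41,000 → base ¥1,169,000
  ¥1,169,000 × 27% = ¥315,630

Mainline income levy:
  ¥250,000 × 13% = ¥32,500
  ¥448,500 × 23% = ¥103,155
  → ¥135,655

¥315,630 > ¥135,655, so the supplementary minimum tax is the binding amount.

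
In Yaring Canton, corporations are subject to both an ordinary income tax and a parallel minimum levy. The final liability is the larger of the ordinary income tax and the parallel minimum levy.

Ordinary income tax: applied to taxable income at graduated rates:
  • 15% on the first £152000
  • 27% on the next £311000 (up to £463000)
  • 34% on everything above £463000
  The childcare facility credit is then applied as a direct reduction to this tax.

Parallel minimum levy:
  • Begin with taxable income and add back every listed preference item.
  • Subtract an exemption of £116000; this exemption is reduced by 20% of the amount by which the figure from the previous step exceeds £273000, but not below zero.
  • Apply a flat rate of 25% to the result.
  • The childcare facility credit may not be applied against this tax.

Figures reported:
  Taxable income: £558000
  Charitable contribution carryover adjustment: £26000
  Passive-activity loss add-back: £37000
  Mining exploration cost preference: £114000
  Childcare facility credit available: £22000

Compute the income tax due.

Ordinary income tax:
  £152000 × 15% = £22800
  £311000 × 27% = £83970
  £95000 × 34% = £32300
  → £139070
  Less childcare facility credit £22000 → £117070

Parallel minimum levy:
  Adjusted income: £558000 + £26000 + £37000 + £114000 = £735000
  Exemption: £116000 − 20% × (£735000 − £273000) = £116000 − £92400 = £23600
  Base: £735000 − £23600 = £711400
  £711400 × 25% = £177850

£177850 > £117070, so the parallel minimum levy is the binding amount.

£177850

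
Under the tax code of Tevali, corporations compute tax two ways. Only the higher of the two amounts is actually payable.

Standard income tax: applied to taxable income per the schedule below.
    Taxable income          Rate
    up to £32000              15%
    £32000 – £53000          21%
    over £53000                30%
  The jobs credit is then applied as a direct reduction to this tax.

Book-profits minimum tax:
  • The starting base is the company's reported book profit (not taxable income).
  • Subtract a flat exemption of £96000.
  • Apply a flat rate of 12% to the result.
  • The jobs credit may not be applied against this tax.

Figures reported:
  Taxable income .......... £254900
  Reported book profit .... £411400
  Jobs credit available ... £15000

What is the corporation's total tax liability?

Standard income tax:
  £32000 × 15% = £4800
  £21000 × 21% = £4410
  £201900 × 30% = £60570
  → £69780
  Less jobs credit £15000 → £54780

Book-profits minimum tax:
  Base (reported book profit): £411400
  Less exemption £96000 → base £315400
  £315400 × 12% = £37848

£54780 > £37848, so the standard income tax governs.

£54780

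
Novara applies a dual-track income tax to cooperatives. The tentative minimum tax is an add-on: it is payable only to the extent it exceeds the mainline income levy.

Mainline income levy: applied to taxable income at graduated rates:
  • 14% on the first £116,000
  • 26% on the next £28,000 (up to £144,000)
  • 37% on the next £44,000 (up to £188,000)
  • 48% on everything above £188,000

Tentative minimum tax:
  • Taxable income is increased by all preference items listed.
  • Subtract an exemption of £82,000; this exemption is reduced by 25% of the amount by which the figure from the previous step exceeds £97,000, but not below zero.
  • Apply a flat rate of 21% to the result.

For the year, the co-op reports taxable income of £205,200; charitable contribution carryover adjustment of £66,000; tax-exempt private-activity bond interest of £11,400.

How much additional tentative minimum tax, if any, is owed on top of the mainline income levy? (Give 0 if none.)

Mainline income levy:
  £116,000 × 14% = £16,240
  £28,000 × 26% = £7,280
  £44,000 × 37% = £16,280
  £17,200 × 48% = £8,256
  → £48,056

Tentative minimum tax:
  Adjusted income: £205,200 + £66,000 + £11,400 = £282,600
  Exemption: £82,000 − 25% × (£282,600 − £97,000) = £82,000 − £46,400 = £35,600
  Base: £282,600 − £35,600 = £247,000
  £247,000 × 21% = £51,870

Excess of tentative minimum tax over mainline income levy: £51,870 − £48,056 = £3,814.

£3,814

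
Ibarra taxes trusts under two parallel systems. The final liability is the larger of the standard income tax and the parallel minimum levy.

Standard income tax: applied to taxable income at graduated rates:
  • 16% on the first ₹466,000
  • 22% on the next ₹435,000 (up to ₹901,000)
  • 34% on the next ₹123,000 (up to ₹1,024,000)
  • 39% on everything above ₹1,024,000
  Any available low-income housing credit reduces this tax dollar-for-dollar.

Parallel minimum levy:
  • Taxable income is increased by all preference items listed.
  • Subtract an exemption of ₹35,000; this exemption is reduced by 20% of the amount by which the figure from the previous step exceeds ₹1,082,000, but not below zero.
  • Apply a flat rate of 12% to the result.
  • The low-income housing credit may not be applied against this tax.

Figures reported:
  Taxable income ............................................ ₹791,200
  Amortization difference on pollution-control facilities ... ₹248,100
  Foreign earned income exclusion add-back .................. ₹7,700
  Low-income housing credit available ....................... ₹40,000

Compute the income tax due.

Standard income tax:
  ₹466,000 × 16% = ₹74,560
  ₹325,200 × 22% = ₹71,544
  → ₹146,104
  Less low-income housing credit ₹40,000 → ₹106,104

Parallel minimum levy:
  Adjusted income: ₹791,200 + ₹248,100 + ₹7,700 = ₹1,047,000
  Exemption: ₹1,047,000 ≤ ₹1,082,000, so full ₹35,000 applies
  Base: ₹1,047,000 − ₹35,000 = ₹1,012,000
  ₹1,012,000 × 12% = ₹121,440

₹121,440 > ₹106,104, so the parallel minimum levy is the binding amount.

₹121,440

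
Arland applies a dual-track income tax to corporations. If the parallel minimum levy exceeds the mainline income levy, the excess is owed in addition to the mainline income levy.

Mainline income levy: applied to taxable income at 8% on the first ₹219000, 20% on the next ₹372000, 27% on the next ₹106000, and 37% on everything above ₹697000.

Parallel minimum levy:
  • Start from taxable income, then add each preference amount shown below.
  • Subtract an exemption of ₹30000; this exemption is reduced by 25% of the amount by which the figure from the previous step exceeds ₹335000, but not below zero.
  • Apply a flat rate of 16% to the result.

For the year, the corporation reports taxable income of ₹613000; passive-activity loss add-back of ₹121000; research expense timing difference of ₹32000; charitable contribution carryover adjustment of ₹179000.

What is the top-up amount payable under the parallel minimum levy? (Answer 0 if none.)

Mainline income levy:
  ₹219000 × 8% = ₹17520
  ₹372000 × 20% = ₹74400
  ₹22000 × 27% = ₹5940
  → ₹97860

Parallel minimum levy:
  Adjusted income: ₹613000 + ₹121000 + ₹32000 + ₹179000 = ₹945000
  Exemption: 25% × (₹945000 − ₹335000) = ₹152500 ≥ ₹30000, so the exemption is fully phased out
  Base: ₹945000 − ₹0 = ₹945000
  ₹945000 × 16% = ₹151200

Excess of parallel minimum levy over mainline income levy: ₹151200 − ₹97860 = ₹53340.

₹53340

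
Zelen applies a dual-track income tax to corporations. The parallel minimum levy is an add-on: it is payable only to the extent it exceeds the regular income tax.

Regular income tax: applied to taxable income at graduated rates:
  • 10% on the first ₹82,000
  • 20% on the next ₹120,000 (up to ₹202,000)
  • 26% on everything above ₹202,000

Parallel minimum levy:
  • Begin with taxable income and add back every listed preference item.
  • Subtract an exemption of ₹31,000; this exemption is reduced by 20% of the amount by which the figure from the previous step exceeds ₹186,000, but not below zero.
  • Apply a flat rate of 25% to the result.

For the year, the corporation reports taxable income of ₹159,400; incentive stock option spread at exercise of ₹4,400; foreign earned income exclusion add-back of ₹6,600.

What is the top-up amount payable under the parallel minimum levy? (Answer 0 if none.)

₹11,170

Parallel minimum levy:
  Adjusted income: ₹159,400 + ₹4,400 + ₹6,600 = ₹170,400
  Exemption: ₹170,400 ≤ ₹186,000, so full ₹31,000 applies
  Base: ₹170,400 − ₹31,000 = ₹139,400
  ₹139,400 × 25% = ₹34,850

Regular income tax:
  ₹82,000 × 10% = ₹8,200
  ₹77,400 × 20% = ₹15,480
  → ₹23,680

Excess of parallel minimum levy over regular income tax: ₹34,850 − ₹23,680 = ₹11,170.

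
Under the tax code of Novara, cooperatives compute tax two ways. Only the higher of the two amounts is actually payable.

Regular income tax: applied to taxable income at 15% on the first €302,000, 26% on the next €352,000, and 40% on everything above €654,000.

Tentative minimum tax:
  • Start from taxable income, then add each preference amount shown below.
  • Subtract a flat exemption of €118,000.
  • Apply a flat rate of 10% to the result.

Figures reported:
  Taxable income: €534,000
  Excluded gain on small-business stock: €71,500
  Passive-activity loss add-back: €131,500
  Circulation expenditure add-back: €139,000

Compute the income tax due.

€105,620

Regular income tax:
  €302,000 × 15% = €45,300
  €232,000 × 26% = €60,320
  → €105,620

Tentative minimum tax:
  Adjusted income: €534,000 + €71,500 + €131,500 + €139,000 = €876,000
  Less exemption €118,000 → base €758,000
  €758,000 × 10% = €75,800

€105,620 > €75,800, so the regular income tax governs.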